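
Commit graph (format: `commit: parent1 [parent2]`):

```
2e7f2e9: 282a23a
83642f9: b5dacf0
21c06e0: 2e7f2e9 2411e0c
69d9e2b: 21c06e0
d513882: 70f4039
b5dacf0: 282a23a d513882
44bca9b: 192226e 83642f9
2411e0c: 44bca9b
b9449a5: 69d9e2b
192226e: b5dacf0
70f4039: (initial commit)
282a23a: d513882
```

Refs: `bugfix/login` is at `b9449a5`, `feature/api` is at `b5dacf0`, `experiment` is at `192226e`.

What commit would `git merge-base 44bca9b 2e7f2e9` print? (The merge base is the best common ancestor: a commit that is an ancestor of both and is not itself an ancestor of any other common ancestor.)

Ancestors of 44bca9b: {192226e, 282a23a, 44bca9b, 70f4039, 83642f9, b5dacf0, d513882}.
Ancestors of 2e7f2e9: {282a23a, 2e7f2e9, 70f4039, d513882}.
Common ancestors: {282a23a, 70f4039, d513882}.
Among these, 282a23a is not an ancestor of any other common ancestor — it is the merge base.

282a23a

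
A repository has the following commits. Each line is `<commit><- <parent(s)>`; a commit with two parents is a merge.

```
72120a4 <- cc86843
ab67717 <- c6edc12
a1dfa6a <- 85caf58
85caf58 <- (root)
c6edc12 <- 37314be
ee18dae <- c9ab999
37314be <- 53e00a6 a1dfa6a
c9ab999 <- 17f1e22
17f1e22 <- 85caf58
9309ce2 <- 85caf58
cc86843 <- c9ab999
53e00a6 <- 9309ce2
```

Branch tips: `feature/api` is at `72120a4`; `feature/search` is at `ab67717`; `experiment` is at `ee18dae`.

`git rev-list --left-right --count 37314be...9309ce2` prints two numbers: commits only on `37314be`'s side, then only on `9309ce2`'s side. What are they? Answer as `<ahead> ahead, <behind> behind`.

3 ahead, 0 behind

Reachable from 37314be: {37314be, 53e00a6, 85caf58, 9309ce2, a1dfa6a}.
Reachable from 9309ce2: {85caf58, 9309ce2}.
Only in 37314be's history (ahead): {37314be, 53e00a6, a1dfa6a} — 3.
Only in 9309ce2's history (behind): {} — 0.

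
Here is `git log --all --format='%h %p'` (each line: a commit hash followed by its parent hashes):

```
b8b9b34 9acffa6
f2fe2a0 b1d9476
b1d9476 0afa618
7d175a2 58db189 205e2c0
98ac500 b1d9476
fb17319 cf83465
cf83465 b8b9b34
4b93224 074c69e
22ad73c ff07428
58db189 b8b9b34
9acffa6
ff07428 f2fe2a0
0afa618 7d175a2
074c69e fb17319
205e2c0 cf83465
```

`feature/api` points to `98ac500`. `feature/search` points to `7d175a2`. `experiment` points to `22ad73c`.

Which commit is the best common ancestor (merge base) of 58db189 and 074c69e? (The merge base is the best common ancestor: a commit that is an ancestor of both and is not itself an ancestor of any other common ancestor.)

Ancestors of 58db189: {58db189, 9acffa6, b8b9b34}.
Ancestors of 074c69e: {074c69e, 9acffa6, b8b9b34, cf83465, fb17319}.
Common ancestors: {9acffa6, b8b9b34}.
Among these, b8b9b34 is not an ancestor of any other common ancestor — it is the merge base.

b8b9b34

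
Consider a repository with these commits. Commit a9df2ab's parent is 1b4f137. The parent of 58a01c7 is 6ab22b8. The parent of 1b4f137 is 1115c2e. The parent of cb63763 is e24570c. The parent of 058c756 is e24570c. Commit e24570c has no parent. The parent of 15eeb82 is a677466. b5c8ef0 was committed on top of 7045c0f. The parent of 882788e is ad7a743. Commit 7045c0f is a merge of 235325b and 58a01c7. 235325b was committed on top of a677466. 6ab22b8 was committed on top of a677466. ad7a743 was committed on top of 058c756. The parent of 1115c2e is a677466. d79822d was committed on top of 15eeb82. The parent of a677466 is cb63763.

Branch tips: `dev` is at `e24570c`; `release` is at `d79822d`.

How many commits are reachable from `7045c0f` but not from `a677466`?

4

Reachable from 7045c0f: {235325b, 58a01c7, 6ab22b8, 7045c0f, a677466, cb63763, e24570c}.
Reachable from a677466: {a677466, cb63763, e24570c}.
In 7045c0f's history but not a677466's: {235325b, 58a01c7, 6ab22b8, 7045c0f} — 4 commits.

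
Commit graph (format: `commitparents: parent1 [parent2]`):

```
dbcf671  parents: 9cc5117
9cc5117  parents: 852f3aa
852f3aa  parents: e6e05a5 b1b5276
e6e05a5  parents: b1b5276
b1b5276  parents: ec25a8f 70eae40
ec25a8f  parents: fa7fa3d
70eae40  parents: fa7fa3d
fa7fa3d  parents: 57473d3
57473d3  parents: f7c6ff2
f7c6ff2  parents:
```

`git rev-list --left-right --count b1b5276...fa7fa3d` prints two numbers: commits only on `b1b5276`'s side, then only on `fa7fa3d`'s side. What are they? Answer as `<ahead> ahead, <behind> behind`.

3 ahead, 0 behind

Reachable from b1b5276: {57473d3, 70eae40, b1b5276, ec25a8f, f7c6ff2, fa7fa3d}.
Reachable from fa7fa3d: {57473d3, f7c6ff2, fa7fa3d}.
Only in b1b5276's history (ahead): {70eae40, b1b5276, ec25a8f} — 3.
Only in fa7fa3d's history (behind): {} — 0.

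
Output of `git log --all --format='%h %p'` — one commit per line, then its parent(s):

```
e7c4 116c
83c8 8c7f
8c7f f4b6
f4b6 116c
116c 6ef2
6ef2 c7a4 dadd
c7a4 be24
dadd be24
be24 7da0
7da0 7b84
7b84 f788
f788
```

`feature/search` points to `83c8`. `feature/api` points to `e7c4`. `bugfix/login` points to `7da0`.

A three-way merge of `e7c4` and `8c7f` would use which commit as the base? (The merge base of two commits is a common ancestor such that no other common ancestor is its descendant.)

116c

Ancestors of e7c4: {116c, 6ef2, 7b84, 7da0, be24, c7a4, dadd, e7c4, f788}.
Ancestors of 8c7f: {116c, 6ef2, 7b84, 7da0, 8c7f, be24, c7a4, dadd, f4b6, f788}.
Common ancestors: {116c, 6ef2, 7b84, 7da0, be24, c7a4, dadd, f788}.
Among these, 116c is not an ancestor of any other common ancestor — it is the merge base.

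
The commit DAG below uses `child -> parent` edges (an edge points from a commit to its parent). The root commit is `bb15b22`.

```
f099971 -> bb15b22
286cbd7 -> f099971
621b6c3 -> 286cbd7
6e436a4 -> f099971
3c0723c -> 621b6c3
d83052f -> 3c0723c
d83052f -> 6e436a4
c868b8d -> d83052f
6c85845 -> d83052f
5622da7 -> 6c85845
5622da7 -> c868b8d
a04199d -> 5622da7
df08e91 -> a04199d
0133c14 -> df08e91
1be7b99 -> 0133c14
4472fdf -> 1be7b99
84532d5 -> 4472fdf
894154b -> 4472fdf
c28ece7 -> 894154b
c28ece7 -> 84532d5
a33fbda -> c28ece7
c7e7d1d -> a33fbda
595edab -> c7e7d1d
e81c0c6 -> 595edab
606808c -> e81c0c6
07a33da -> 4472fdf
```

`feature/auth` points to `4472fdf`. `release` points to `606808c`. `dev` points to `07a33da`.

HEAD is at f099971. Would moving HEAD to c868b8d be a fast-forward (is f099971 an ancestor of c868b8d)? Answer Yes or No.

Yes

A fast-forward from f099971 to c868b8d is possible iff f099971 is an ancestor of c868b8d.
Ancestors of c868b8d: {286cbd7, 3c0723c, 621b6c3, 6e436a4, bb15b22, c868b8d, d83052f, f099971}.
f099971 is among them, so fast-forward is possible.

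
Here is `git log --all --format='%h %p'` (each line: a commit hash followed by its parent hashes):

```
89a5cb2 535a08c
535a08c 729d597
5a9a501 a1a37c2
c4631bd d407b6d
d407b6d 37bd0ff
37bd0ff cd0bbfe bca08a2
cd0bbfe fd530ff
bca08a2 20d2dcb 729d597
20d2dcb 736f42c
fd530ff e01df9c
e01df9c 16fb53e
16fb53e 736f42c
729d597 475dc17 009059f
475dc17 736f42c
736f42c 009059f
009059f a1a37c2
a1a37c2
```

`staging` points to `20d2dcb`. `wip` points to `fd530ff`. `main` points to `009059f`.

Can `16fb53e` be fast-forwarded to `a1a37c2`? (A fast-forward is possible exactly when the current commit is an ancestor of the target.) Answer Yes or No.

No

A fast-forward from 16fb53e to a1a37c2 is possible iff 16fb53e is an ancestor of a1a37c2.
Ancestors of a1a37c2: {a1a37c2}.
16fb53e is not among them, so fast-forward is not possible.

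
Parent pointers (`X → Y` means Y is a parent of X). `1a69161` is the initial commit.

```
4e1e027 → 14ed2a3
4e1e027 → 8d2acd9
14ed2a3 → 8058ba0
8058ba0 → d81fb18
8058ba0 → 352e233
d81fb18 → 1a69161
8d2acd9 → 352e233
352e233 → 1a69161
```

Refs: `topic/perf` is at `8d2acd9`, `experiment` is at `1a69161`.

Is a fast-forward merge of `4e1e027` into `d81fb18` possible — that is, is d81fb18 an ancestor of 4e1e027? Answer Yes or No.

A fast-forward from d81fb18 to 4e1e027 is possible iff d81fb18 is an ancestor of 4e1e027.
Ancestors of 4e1e027: {14ed2a3, 1a69161, 352e233, 4e1e027, 8058ba0, 8d2acd9, d81fb18}.
d81fb18 is among them, so fast-forward is possible.

Yes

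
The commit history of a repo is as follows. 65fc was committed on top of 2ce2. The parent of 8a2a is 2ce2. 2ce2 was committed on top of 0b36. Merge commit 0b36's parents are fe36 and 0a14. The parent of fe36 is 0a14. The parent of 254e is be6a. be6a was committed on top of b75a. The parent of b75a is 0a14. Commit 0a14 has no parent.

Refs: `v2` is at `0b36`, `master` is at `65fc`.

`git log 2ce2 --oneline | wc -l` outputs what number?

Walking parent pointers from 2ce2: reachable set = {0a14, 0b36, 2ce2, fe36}.
That is 4 commits.

4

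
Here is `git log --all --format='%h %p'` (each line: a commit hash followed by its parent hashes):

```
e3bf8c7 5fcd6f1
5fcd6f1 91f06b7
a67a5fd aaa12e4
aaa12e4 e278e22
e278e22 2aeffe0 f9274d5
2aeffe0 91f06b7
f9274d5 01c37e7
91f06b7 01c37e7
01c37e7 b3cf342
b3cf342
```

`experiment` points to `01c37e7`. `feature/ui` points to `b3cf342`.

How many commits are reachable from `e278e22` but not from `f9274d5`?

3

Reachable from e278e22: {01c37e7, 2aeffe0, 91f06b7, b3cf342, e278e22, f9274d5}.
Reachable from f9274d5: {01c37e7, b3cf342, f9274d5}.
In e278e22's history but not f9274d5's: {2aeffe0, 91f06b7, e278e22} — 3 commits.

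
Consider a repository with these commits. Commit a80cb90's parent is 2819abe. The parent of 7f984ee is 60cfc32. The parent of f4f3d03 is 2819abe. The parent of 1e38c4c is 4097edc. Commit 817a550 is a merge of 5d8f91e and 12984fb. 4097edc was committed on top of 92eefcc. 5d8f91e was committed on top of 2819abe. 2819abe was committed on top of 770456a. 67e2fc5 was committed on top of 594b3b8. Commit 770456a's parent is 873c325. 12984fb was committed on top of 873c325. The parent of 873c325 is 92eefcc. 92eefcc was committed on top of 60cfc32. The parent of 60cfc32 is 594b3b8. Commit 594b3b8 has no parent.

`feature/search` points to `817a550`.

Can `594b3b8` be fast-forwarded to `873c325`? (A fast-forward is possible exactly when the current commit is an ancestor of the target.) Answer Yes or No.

A fast-forward from 594b3b8 to 873c325 is possible iff 594b3b8 is an ancestor of 873c325.
Ancestors of 873c325: {594b3b8, 60cfc32, 873c325, 92eefcc}.
594b3b8 is among them, so fast-forward is possible.

Yes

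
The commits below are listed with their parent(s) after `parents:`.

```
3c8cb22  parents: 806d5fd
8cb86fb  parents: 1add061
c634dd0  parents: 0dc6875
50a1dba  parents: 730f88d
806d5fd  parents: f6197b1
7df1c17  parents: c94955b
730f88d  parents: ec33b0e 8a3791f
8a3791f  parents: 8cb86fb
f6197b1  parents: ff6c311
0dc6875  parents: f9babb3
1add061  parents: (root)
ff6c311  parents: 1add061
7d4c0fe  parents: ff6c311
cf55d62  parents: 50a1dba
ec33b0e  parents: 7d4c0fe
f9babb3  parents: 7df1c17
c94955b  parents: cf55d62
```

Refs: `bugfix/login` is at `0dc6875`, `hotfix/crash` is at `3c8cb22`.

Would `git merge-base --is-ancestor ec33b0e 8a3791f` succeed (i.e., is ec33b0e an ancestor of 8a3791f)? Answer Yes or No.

No

Ancestors of 8a3791f: {1add061, 8a3791f, 8cb86fb}.
ec33b0e is not in that set, so it is not an ancestor of 8a3791f.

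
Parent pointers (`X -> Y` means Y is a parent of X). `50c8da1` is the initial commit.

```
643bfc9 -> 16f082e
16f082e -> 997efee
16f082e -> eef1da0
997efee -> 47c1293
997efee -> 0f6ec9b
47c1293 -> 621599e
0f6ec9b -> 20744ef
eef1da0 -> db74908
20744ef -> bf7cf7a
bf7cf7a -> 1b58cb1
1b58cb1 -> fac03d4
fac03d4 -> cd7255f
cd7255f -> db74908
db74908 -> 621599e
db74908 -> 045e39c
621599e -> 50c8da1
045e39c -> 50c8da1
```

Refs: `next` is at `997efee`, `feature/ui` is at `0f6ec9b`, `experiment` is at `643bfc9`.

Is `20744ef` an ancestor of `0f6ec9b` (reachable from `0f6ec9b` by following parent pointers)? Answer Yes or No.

Ancestors of 0f6ec9b (commits reachable by following parents): {045e39c, 0f6ec9b, 1b58cb1, 20744ef, 50c8da1, 621599e, bf7cf7a, cd7255f, db74908, fac03d4}.
20744ef is in that set, so it is an ancestor of 0f6ec9b.

Yes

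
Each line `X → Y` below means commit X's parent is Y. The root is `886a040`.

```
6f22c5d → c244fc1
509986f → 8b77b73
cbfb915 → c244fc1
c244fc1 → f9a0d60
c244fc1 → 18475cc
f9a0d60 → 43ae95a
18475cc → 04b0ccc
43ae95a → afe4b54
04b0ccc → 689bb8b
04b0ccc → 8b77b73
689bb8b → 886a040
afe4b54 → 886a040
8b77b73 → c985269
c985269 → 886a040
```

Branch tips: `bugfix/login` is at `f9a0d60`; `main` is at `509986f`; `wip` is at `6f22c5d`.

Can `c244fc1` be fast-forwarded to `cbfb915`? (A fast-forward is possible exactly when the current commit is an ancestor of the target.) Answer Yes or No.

A fast-forward from c244fc1 to cbfb915 is possible iff c244fc1 is an ancestor of cbfb915.
Ancestors of cbfb915: {04b0ccc, 18475cc, 43ae95a, 689bb8b, 886a040, 8b77b73, afe4b54, c244fc1, c985269, cbfb915, f9a0d60}.
c244fc1 is among them, so fast-forward is possible.

Yes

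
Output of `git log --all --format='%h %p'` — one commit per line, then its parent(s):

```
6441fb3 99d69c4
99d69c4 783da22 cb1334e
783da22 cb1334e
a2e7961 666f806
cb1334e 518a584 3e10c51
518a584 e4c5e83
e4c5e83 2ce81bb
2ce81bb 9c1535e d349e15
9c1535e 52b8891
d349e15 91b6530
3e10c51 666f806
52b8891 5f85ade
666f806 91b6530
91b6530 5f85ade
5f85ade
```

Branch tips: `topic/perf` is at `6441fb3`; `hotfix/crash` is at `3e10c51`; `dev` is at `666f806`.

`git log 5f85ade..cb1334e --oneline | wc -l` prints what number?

10

Reachable from cb1334e: {2ce81bb, 3e10c51, 518a584, 52b8891, 5f85ade, 666f806, 91b6530, 9c1535e, cb1334e, d349e15, e4c5e83}.
Reachable from 5f85ade: {5f85ade}.
In cb1334e's history but not 5f85ade's: {2ce81bb, 3e10c51, 518a584, 52b8891, 666f806, 91b6530, 9c1535e, cb1334e, d349e15, e4c5e83} — 10 commits.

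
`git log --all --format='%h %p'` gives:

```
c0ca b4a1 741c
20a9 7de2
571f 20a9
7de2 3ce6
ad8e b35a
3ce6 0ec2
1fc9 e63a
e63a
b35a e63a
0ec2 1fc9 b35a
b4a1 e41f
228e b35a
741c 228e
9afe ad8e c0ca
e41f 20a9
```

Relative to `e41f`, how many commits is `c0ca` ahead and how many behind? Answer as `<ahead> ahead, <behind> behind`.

4 ahead, 0 behind

Reachable from c0ca: {0ec2, 1fc9, 20a9, 228e, 3ce6, 741c, 7de2, b35a, b4a1, c0ca, e41f, e63a}.
Reachable from e41f: {0ec2, 1fc9, 20a9, 3ce6, 7de2, b35a, e41f, e63a}.
Only in c0ca's history (ahead): {228e, 741c, b4a1, c0ca} — 4.
Only in e41f's history (behind): {} — 0.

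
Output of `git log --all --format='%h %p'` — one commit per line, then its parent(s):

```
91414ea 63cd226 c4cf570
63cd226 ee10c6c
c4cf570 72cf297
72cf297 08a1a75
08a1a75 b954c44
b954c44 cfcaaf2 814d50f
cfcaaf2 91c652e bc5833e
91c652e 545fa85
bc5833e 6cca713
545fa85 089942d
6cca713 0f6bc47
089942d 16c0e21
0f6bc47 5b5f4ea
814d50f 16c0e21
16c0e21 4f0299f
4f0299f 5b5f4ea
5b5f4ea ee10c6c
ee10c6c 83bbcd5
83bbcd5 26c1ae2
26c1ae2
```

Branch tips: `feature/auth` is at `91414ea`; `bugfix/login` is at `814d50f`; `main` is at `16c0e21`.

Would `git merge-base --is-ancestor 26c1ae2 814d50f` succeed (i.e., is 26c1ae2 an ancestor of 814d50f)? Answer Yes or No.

Yes

Ancestors of 814d50f (commits reachable by following parents): {16c0e21, 26c1ae2, 4f0299f, 5b5f4ea, 814d50f, 83bbcd5, ee10c6c}.
26c1ae2 is in that set, so it is an ancestor of 814d50f.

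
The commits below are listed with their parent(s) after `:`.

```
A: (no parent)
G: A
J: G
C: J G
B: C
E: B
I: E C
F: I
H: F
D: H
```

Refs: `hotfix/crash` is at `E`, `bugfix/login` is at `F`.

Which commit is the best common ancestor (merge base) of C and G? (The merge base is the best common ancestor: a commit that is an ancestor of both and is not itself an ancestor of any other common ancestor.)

Ancestors of C: {A, C, G, J}.
Ancestors of G: {A, G}.
Common ancestors: {A, G}.
Among these, G is not an ancestor of any other common ancestor — it is the merge base.

G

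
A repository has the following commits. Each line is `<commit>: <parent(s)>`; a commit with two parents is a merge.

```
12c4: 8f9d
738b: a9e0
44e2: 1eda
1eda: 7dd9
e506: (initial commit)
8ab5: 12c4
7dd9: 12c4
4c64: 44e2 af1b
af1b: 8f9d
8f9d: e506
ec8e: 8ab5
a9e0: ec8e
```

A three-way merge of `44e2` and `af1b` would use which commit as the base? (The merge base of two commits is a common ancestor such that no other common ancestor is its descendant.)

8f9d

Ancestors of 44e2: {12c4, 1eda, 44e2, 7dd9, 8f9d, e506}.
Ancestors of af1b: {8f9d, af1b, e506}.
Common ancestors: {8f9d, e506}.
Among these, 8f9d is not an ancestor of any other common ancestor — it is the merge base.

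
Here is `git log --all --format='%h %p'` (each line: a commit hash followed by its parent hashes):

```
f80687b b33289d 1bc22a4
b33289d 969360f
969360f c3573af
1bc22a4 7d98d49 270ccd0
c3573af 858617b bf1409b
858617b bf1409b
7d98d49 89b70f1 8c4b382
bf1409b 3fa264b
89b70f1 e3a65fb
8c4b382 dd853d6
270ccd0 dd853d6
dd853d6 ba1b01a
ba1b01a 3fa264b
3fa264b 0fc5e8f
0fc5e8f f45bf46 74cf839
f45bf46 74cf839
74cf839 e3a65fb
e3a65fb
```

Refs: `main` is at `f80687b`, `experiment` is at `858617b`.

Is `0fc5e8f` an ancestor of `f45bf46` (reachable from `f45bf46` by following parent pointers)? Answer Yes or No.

No

Ancestors of f45bf46: {74cf839, e3a65fb, f45bf46}.
0fc5e8f is not in that set, so it is not an ancestor of f45bf46.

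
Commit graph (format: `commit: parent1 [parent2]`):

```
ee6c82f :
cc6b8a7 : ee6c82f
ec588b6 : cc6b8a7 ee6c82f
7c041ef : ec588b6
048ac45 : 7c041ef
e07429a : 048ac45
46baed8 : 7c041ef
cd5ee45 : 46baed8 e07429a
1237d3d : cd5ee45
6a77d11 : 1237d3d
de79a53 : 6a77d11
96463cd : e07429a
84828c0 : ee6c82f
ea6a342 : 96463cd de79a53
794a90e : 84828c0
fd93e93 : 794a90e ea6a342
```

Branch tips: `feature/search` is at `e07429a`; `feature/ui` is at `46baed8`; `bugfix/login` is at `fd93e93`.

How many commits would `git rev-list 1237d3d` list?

Walking parent pointers from 1237d3d: reachable set = {048ac45, 1237d3d, 46baed8, 7c041ef, cc6b8a7, cd5ee45, e07429a, ec588b6, ee6c82f}.
That is 9 commits.

9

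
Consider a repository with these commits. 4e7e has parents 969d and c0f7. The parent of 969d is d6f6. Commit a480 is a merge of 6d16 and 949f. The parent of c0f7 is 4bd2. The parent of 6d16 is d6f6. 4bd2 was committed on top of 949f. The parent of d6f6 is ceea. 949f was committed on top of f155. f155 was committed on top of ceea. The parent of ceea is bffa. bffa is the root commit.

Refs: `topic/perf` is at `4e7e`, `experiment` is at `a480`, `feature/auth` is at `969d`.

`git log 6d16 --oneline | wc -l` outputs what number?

Walking parent pointers from 6d16: reachable set = {6d16, bffa, ceea, d6f6}.
That is 4 commits.

4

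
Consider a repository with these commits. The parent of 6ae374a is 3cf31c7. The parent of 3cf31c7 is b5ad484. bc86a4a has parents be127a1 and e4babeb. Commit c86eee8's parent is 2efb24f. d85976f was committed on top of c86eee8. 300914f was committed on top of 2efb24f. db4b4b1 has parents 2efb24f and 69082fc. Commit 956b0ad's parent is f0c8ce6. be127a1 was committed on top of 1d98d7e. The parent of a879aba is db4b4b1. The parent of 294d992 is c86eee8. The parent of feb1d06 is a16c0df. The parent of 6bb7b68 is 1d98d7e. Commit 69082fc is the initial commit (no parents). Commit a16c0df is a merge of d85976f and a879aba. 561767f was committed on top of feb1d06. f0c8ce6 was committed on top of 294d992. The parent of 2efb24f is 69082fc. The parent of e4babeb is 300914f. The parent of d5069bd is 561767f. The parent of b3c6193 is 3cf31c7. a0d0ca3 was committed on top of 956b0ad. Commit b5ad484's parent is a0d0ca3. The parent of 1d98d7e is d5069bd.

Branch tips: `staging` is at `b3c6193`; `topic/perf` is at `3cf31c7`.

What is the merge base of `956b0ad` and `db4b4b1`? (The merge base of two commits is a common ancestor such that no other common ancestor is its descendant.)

2efb24f

Ancestors of 956b0ad: {294d992, 2efb24f, 69082fc, 956b0ad, c86eee8, f0c8ce6}.
Ancestors of db4b4b1: {2efb24f, 69082fc, db4b4b1}.
Common ancestors: {2efb24f, 69082fc}.
Among these, 2efb24f is not an ancestor of any other common ancestor — it is the merge base.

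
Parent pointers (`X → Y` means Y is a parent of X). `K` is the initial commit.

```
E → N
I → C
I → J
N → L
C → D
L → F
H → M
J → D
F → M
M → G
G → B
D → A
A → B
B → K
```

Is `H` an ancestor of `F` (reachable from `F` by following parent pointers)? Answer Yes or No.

No

Ancestors of F: {B, F, G, K, M}.
H is not in that set, so it is not an ancestor of F.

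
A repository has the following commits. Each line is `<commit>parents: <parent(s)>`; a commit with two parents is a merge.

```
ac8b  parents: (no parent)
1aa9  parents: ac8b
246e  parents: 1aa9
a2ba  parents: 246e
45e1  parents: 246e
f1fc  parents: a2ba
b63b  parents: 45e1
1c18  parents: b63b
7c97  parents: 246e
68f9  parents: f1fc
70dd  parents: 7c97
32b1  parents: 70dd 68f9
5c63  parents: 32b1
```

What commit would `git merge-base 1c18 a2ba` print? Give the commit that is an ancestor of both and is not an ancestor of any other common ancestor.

246e

Ancestors of 1c18: {1aa9, 1c18, 246e, 45e1, ac8b, b63b}.
Ancestors of a2ba: {1aa9, 246e, a2ba, ac8b}.
Common ancestors: {1aa9, 246e, ac8b}.
Among these, 246e is not an ancestor of any other common ancestor — it is the merge base.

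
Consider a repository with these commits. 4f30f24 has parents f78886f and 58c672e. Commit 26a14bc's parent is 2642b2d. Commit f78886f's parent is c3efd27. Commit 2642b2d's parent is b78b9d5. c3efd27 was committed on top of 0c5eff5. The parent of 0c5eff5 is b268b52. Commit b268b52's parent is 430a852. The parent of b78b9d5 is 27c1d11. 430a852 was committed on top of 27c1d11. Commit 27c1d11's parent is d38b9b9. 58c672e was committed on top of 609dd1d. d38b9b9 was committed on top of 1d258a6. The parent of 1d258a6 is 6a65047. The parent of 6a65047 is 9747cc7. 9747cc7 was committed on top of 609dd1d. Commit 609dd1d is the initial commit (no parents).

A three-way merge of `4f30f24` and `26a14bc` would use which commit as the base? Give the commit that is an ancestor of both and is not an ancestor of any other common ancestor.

Ancestors of 4f30f24: {0c5eff5, 1d258a6, 27c1d11, 430a852, 4f30f24, 58c672e, 609dd1d, 6a65047, 9747cc7, b268b52, c3efd27, d38b9b9, f78886f}.
Ancestors of 26a14bc: {1d258a6, 2642b2d, 26a14bc, 27c1d11, 609dd1d, 6a65047, 9747cc7, b78b9d5, d38b9b9}.
Common ancestors: {1d258a6, 27c1d11, 609dd1d, 6a65047, 9747cc7, d38b9b9}.
Among these, 27c1d11 is not an ancestor of any other common ancestor — it is the merge base.

27c1d11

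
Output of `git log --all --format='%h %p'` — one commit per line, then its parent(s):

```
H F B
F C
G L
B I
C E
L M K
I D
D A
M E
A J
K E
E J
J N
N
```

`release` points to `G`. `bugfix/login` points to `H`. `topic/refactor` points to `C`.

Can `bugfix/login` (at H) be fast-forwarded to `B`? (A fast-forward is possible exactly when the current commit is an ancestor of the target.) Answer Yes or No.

No

A fast-forward from H to B is possible iff H is an ancestor of B.
Ancestors of B: {A, B, D, I, J, N}.
H is not among them, so fast-forward is not possible.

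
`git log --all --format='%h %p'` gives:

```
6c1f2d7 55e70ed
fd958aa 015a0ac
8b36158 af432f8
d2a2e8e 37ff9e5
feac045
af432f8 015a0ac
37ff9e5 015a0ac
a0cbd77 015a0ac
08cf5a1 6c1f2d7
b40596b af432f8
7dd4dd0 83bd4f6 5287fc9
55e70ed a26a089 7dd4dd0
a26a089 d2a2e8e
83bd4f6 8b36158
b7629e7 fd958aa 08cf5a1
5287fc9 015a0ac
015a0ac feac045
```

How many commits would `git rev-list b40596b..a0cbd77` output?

Reachable from a0cbd77: {015a0ac, a0cbd77, feac045}.
Reachable from b40596b: {015a0ac, af432f8, b40596b, feac045}.
In a0cbd77's history but not b40596b's: {a0cbd77} — 1 commit.

1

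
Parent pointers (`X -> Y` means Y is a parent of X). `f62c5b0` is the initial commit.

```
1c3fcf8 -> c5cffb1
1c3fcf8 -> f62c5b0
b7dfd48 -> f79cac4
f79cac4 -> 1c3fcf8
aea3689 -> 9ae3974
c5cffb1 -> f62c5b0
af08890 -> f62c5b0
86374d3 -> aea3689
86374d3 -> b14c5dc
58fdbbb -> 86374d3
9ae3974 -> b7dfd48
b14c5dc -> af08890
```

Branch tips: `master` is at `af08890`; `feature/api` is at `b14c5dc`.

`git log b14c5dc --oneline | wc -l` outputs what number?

3

Walking parent pointers from b14c5dc: reachable set = {af08890, b14c5dc, f62c5b0}.
That is 3 commits.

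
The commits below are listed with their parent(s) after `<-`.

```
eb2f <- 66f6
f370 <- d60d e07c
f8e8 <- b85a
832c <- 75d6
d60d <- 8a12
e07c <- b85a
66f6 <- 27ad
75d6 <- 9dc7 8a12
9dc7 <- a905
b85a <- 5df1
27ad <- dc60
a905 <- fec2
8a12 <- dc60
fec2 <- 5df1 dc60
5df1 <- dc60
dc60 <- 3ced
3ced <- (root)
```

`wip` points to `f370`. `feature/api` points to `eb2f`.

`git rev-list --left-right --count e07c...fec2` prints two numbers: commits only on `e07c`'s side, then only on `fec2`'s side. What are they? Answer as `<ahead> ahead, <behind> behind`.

2 ahead, 1 behind

Reachable from e07c: {3ced, 5df1, b85a, dc60, e07c}.
Reachable from fec2: {3ced, 5df1, dc60, fec2}.
Only in e07c's history (ahead): {b85a, e07c} — 2.
Only in fec2's history (behind): {fec2} — 1.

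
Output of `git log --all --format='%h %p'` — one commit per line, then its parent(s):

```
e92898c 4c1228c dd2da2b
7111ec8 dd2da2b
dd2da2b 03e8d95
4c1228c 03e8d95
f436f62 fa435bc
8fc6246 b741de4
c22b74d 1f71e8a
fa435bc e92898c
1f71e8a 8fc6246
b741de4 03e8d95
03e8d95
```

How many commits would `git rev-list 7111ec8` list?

Walking parent pointers from 7111ec8: reachable set = {03e8d95, 7111ec8, dd2da2b}.
That is 3 commits.

3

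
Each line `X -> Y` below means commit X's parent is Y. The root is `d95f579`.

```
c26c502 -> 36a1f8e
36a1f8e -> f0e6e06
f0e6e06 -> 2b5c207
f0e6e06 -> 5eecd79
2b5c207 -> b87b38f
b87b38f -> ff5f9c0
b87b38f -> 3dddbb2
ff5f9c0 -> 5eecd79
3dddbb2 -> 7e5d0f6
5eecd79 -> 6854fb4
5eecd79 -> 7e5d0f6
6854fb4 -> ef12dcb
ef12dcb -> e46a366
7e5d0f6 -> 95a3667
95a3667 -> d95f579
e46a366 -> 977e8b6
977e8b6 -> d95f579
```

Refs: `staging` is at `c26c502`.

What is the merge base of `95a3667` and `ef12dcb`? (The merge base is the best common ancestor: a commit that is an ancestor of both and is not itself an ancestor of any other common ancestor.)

d95f579

Ancestors of 95a3667: {95a3667, d95f579}.
Ancestors of ef12dcb: {977e8b6, d95f579, e46a366, ef12dcb}.
Common ancestors: {d95f579}.
The only common ancestor is d95f579, so it is the merge base.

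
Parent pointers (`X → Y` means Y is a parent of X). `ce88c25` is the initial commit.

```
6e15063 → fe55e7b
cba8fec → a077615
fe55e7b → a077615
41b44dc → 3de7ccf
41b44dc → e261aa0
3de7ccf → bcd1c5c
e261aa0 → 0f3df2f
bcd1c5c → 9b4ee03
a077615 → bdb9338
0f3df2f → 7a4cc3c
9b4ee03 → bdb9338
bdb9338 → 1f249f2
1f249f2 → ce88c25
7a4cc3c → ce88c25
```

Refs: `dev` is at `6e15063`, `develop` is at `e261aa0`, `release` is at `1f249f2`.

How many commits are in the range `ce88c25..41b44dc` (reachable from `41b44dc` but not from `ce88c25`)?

9

Reachable from 41b44dc: {0f3df2f, 1f249f2, 3de7ccf, 41b44dc, 7a4cc3c, 9b4ee03, bcd1c5c, bdb9338, ce88c25, e261aa0}.
Reachable from ce88c25: {ce88c25}.
In 41b44dc's history but not ce88c25's: {0f3df2f, 1f249f2, 3de7ccf, 41b44dc, 7a4cc3c, 9b4ee03, bcd1c5c, bdb9338, e261aa0} — 9 commits.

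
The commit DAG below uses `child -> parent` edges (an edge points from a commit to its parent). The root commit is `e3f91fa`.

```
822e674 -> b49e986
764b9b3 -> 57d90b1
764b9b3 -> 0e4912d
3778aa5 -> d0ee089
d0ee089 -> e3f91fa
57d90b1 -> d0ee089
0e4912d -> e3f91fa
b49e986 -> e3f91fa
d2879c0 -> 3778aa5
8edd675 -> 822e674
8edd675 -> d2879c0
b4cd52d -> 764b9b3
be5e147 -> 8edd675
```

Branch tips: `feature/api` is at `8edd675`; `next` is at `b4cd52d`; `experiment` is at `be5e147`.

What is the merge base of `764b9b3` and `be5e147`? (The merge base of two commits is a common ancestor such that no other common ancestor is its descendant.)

d0ee089

Ancestors of 764b9b3: {0e4912d, 57d90b1, 764b9b3, d0ee089, e3f91fa}.
Ancestors of be5e147: {3778aa5, 822e674, 8edd675, b49e986, be5e147, d0ee089, d2879c0, e3f91fa}.
Common ancestors: {d0ee089, e3f91fa}.
Among these, d0ee089 is not an ancestor of any other common ancestor — it is the merge base.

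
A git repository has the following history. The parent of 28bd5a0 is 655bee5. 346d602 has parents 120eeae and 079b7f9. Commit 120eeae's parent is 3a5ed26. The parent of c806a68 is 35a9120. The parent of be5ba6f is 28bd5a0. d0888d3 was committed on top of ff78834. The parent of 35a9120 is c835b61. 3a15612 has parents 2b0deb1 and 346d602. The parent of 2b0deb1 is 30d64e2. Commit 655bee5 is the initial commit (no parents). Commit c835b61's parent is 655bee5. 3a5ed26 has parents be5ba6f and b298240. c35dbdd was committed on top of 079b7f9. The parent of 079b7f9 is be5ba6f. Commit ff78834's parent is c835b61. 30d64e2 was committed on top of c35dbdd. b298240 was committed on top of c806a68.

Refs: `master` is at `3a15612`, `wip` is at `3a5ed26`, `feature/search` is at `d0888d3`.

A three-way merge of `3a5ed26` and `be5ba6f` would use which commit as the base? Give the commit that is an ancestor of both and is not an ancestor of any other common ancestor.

be5ba6f

Ancestors of 3a5ed26: {28bd5a0, 35a9120, 3a5ed26, 655bee5, b298240, be5ba6f, c806a68, c835b61}.
Ancestors of be5ba6f: {28bd5a0, 655bee5, be5ba6f}.
Common ancestors: {28bd5a0, 655bee5, be5ba6f}.
Among these, be5ba6f is not an ancestor of any other common ancestor — it is the merge base.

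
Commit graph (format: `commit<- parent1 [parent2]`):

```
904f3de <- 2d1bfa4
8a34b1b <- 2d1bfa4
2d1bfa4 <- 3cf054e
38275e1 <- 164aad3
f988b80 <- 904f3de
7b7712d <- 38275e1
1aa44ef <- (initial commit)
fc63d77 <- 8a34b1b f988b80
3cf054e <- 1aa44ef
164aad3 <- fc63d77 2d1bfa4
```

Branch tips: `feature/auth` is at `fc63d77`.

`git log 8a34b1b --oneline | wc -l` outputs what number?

Walking parent pointers from 8a34b1b: reachable set = {1aa44ef, 2d1bfa4, 3cf054e, 8a34b1b}.
That is 4 commits.

4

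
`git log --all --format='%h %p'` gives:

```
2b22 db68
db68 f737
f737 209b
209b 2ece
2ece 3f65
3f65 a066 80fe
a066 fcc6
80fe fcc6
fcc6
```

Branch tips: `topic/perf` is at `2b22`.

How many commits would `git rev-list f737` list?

7

Walking parent pointers from f737: reachable set = {209b, 2ece, 3f65, 80fe, a066, f737, fcc6}.
That is 7 commits.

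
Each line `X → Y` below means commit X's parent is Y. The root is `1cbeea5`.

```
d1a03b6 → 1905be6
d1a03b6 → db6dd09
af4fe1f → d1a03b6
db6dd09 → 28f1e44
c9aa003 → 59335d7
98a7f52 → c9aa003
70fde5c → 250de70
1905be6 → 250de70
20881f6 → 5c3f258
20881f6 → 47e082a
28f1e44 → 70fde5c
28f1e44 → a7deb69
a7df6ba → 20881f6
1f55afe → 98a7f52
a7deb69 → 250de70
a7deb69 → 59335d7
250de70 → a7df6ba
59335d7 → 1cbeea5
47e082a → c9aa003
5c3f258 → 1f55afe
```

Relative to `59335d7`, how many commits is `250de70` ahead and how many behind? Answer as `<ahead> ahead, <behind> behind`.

Reachable from 250de70: {1cbeea5, 1f55afe, 20881f6, 250de70, 47e082a, 59335d7, 5c3f258, 98a7f52, a7df6ba, c9aa003}.
Reachable from 59335d7: {1cbeea5, 59335d7}.
Only in 250de70's history (ahead): {1f55afe, 20881f6, 250de70, 47e082a, 5c3f258, 98a7f52, a7df6ba, c9aa003} — 8.
Only in 59335d7's history (behind): {} — 0.

8 ahead, 0 behind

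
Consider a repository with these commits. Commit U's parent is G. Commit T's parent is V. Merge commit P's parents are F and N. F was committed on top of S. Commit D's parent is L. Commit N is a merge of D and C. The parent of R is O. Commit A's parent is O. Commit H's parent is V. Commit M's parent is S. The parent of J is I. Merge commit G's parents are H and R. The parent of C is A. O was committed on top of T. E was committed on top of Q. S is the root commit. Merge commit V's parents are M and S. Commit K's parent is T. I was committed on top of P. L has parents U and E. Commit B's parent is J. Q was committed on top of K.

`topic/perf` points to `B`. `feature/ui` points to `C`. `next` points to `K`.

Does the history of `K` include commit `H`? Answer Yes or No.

No

Ancestors of K: {K, M, S, T, V}.
H is not in that set, so it is not an ancestor of K.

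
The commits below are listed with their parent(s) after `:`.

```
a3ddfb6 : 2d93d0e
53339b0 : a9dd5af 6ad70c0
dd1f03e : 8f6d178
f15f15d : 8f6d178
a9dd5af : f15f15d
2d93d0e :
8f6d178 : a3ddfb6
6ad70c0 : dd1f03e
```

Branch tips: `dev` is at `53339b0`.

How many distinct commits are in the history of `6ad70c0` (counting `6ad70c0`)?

5

Walking parent pointers from 6ad70c0: reachable set = {2d93d0e, 6ad70c0, 8f6d178, a3ddfb6, dd1f03e}.
That is 5 commits.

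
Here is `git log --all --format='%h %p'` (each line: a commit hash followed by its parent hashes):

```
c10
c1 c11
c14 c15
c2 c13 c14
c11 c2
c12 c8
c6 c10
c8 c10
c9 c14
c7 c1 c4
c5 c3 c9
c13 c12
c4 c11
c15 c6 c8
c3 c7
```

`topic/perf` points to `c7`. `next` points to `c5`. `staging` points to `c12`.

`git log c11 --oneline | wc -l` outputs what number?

9

Walking parent pointers from c11: reachable set = {c10, c11, c12, c13, c14, c15, c2, c6, c8}.
That is 9 commits.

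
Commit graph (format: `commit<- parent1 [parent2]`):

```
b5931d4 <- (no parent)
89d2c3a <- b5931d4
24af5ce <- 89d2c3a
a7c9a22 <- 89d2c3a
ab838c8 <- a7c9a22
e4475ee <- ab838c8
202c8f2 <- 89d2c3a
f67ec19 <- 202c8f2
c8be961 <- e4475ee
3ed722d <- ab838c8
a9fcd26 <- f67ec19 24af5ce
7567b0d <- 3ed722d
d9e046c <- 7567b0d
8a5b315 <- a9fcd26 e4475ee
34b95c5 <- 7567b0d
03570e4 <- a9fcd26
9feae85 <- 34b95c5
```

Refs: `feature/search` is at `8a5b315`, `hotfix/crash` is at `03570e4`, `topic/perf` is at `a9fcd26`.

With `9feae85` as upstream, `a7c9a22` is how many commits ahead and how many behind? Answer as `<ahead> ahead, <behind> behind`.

0 ahead, 5 behind

Reachable from a7c9a22: {89d2c3a, a7c9a22, b5931d4}.
Reachable from 9feae85: {34b95c5, 3ed722d, 7567b0d, 89d2c3a, 9feae85, a7c9a22, ab838c8, b5931d4}.
Only in a7c9a22's history (ahead): {} — 0.
Only in 9feae85's history (behind): {34b95c5, 3ed722d, 7567b0d, 9feae85, ab838c8} — 5.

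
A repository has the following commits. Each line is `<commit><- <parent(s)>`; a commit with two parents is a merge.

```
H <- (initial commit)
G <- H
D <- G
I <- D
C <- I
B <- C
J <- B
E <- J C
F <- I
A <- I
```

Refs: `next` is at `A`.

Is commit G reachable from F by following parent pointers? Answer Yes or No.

Ancestors of F (commits reachable by following parents): {D, F, G, H, I}.
G is in that set, so it is an ancestor of F.

Yes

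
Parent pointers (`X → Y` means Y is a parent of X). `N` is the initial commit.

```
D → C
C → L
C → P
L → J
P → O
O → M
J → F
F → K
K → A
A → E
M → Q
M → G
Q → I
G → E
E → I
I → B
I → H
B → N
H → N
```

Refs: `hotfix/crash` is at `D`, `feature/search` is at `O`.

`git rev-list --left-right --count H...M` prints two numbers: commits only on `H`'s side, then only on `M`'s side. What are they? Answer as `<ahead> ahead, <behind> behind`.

Reachable from H: {H, N}.
Reachable from M: {B, E, G, H, I, M, N, Q}.
Only in H's history (ahead): {} — 0.
Only in M's history (behind): {B, E, G, I, M, Q} — 6.

0 ahead, 6 behind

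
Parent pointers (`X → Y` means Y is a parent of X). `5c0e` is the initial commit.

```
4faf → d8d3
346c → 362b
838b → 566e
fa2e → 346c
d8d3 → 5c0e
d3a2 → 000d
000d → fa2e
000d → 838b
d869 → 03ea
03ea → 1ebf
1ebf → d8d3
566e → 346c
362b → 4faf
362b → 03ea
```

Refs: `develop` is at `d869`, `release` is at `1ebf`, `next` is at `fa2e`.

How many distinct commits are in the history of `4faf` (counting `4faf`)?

Walking parent pointers from 4faf: reachable set = {4faf, 5c0e, d8d3}.
That is 3 commits.

3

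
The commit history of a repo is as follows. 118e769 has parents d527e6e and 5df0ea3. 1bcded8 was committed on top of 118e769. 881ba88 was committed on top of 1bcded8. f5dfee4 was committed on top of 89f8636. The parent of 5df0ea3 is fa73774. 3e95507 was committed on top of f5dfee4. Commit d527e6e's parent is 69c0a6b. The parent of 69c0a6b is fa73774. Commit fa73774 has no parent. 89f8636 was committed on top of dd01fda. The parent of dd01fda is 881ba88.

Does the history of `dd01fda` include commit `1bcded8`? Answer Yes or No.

Ancestors of dd01fda (commits reachable by following parents): {118e769, 1bcded8, 5df0ea3, 69c0a6b, 881ba88, d527e6e, dd01fda, fa73774}.
1bcded8 is in that set, so it is an ancestor of dd01fda.

Yes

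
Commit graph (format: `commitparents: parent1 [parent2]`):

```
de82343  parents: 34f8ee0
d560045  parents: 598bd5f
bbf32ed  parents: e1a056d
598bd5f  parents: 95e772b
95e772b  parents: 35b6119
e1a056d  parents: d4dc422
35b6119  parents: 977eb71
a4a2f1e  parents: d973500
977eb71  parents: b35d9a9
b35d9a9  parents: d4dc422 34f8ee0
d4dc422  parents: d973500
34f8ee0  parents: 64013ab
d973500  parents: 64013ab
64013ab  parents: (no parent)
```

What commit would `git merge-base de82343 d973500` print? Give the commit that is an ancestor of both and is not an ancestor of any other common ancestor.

64013ab

Ancestors of de82343: {34f8ee0, 64013ab, de82343}.
Ancestors of d973500: {64013ab, d973500}.
Common ancestors: {64013ab}.
The only common ancestor is 64013ab, so it is the merge base.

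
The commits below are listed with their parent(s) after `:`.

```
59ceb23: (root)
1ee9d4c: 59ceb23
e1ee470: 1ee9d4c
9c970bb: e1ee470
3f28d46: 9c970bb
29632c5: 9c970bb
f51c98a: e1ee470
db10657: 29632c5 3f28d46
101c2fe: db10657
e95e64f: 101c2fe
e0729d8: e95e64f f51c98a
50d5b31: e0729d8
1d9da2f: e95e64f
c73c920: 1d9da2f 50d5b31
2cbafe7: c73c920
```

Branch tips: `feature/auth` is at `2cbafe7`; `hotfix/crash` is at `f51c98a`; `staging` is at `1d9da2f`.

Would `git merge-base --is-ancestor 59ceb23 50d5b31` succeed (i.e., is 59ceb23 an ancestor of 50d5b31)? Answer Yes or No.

Yes

Ancestors of 50d5b31 (commits reachable by following parents): {101c2fe, 1ee9d4c, 29632c5, 3f28d46, 50d5b31, 59ceb23, 9c970bb, db10657, e0729d8, e1ee470, e95e64f, f51c98a}.
59ceb23 is in that set, so it is an ancestor of 50d5b31.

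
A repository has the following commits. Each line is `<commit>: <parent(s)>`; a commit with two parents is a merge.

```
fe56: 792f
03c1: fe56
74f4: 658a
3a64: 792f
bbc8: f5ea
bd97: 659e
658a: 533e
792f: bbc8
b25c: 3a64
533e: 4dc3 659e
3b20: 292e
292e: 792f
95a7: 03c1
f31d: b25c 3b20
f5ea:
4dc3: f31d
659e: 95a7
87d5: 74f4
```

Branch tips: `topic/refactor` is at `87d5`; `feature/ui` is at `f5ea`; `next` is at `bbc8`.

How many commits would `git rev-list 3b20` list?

5

Walking parent pointers from 3b20: reachable set = {292e, 3b20, 792f, bbc8, f5ea}.
That is 5 commits.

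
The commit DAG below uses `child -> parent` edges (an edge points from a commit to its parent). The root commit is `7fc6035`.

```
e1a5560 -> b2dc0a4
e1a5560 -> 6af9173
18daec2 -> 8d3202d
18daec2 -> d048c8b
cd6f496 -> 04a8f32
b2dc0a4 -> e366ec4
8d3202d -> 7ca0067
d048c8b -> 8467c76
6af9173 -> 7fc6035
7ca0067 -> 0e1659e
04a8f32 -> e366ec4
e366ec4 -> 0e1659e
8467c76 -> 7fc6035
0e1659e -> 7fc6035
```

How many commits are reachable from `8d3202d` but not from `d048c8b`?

3

Reachable from 8d3202d: {0e1659e, 7ca0067, 7fc6035, 8d3202d}.
Reachable from d048c8b: {7fc6035, 8467c76, d048c8b}.
In 8d3202d's history but not d048c8b's: {0e1659e, 7ca0067, 8d3202d} — 3 commits.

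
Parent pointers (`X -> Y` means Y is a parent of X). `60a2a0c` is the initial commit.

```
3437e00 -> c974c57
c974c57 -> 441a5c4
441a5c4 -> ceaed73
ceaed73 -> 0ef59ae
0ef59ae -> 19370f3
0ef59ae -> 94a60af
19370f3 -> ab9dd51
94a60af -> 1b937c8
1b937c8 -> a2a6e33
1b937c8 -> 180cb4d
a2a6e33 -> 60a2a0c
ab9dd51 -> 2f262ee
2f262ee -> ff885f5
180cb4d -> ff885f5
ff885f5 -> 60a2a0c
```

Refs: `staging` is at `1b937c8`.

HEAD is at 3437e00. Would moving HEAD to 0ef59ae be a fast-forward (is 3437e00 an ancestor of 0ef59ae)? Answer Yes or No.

A fast-forward from 3437e00 to 0ef59ae is possible iff 3437e00 is an ancestor of 0ef59ae.
Ancestors of 0ef59ae: {0ef59ae, 180cb4d, 19370f3, 1b937c8, 2f262ee, 60a2a0c, 94a60af, a2a6e33, ab9dd51, ff885f5}.
3437e00 is not among them, so fast-forward is not possible.

No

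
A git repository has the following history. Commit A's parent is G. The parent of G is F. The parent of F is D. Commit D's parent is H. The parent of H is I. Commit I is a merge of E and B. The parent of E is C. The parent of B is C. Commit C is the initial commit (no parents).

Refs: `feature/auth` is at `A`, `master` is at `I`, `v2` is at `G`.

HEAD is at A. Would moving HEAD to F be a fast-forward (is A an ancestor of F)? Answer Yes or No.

No

A fast-forward from A to F is possible iff A is an ancestor of F.
Ancestors of F: {B, C, D, E, F, H, I}.
A is not among them, so fast-forward is not possible.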